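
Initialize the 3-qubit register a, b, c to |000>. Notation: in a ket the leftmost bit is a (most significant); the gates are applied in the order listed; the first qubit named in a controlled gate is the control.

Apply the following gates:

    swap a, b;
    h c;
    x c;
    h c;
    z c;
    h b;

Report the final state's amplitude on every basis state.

The resulting statevector has amplitude sqrt(2)/2 on |000>, sqrt(2)/2 on |010>, and 0 on every other basis state. Key observation: steps 2-5 multiply out to the identity, so the circuit reduces to the remaining gates.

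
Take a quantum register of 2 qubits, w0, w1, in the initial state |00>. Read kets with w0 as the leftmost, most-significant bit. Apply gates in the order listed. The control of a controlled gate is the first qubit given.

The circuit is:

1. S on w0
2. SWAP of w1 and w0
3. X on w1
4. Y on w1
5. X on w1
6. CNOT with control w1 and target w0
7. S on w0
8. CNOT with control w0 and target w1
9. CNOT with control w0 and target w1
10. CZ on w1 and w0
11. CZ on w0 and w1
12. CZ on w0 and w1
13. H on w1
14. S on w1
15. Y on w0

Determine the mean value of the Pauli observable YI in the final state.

In the final state, YI has expectation 0.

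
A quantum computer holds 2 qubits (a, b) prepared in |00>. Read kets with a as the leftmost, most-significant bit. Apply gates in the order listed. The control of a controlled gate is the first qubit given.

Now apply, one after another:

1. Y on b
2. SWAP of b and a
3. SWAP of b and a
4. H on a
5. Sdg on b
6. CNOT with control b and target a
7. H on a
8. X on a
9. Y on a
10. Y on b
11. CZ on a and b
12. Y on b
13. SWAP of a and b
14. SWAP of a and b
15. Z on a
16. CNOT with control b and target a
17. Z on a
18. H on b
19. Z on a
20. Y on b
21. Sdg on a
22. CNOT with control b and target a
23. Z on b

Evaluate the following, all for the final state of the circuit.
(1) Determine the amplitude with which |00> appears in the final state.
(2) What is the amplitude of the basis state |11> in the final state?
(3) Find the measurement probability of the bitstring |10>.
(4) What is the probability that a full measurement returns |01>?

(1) |00> carries amplitude 0 in the final state.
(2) The amplitude on |11> is 0.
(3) A full measurement returns |10> with probability 1/2.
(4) A full measurement returns |01> with probability 1/2.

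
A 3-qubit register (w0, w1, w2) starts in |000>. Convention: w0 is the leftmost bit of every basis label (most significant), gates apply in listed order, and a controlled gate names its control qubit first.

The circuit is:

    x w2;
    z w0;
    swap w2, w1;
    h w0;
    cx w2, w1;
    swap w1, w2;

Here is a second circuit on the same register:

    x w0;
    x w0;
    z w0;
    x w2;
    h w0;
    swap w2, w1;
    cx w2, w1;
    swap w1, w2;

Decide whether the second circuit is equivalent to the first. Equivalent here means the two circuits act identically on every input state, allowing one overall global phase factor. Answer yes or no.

Yes: on every input state the two circuits agree up to one overall phase factor.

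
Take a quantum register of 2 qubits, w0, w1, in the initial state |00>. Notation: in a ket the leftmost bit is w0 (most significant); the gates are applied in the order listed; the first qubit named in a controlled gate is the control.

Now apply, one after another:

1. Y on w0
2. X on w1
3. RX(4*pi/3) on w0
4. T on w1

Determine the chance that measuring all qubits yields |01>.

The probability of measuring |01> is 3/4.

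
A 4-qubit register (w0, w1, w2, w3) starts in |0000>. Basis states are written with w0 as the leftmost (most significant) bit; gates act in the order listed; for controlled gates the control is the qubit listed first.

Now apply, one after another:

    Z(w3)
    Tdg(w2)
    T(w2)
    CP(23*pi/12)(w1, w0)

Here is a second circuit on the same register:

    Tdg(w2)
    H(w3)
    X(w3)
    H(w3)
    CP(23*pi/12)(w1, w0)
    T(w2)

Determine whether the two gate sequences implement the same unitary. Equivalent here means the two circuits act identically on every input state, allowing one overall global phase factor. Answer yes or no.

Yes, they are equivalent — the unitaries differ by at most a global phase.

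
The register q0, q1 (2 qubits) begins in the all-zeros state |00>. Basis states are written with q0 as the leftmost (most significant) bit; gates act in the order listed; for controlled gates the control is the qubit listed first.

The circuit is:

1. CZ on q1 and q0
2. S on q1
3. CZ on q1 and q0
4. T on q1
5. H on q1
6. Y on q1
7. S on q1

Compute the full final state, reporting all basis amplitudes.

After the circuit, the state carries amplitude -sqrt(2)*I/2 on |00>, -sqrt(2)/2 on |01>, 0 on |10>, 0 on |11>.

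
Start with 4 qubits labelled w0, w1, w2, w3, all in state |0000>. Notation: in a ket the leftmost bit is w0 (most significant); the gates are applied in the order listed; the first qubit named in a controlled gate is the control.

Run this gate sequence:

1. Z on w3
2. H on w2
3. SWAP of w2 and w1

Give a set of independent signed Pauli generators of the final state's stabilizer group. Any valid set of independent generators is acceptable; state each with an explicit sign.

The stabilizer group can be generated by +IXII, +ZIII, +IIZI, +IIIZ, among other valid generating sets.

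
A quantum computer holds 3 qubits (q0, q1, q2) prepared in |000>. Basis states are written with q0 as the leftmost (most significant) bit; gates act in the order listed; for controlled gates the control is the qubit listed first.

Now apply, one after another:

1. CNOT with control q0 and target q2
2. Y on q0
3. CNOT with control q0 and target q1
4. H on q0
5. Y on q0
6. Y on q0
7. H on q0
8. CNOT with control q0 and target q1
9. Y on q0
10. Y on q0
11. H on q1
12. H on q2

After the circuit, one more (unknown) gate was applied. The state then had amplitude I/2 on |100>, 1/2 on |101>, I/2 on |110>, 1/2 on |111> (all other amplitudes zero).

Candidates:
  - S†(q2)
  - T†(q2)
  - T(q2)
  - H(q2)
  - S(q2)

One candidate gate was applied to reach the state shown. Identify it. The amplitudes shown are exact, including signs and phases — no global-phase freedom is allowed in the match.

The unique candidate consistent with the amplitudes is S†(q2). Key observation: the block from step 2 through step 9 cancels to the identity and can be dropped.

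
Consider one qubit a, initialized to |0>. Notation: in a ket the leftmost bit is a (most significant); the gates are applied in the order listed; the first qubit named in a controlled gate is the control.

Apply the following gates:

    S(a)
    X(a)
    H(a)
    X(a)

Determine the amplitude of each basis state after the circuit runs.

The resulting statevector has amplitude -sqrt(2)/2 on |0>, sqrt(2)/2 on |1>.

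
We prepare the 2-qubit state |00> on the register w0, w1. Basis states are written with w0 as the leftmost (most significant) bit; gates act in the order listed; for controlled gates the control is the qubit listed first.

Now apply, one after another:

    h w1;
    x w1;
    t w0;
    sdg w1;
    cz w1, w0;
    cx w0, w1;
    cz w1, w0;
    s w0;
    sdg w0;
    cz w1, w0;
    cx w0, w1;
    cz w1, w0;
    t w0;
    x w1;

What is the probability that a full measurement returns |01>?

The probability of measuring |01> is 1/2. Key observation: the block from step 5 through step 12 cancels to the identity and can be dropped.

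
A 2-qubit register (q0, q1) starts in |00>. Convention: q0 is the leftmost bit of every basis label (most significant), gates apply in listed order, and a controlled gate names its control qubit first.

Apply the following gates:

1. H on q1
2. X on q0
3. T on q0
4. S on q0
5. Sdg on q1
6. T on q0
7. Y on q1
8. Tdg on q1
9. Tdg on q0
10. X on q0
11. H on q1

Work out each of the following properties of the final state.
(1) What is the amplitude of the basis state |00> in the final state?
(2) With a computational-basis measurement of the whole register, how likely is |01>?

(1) The amplitude on |00> is -1/2 - exp(3*I*pi/4)/2.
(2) Outcome |01> occurs with probability sqrt(2)/4 + 1/2.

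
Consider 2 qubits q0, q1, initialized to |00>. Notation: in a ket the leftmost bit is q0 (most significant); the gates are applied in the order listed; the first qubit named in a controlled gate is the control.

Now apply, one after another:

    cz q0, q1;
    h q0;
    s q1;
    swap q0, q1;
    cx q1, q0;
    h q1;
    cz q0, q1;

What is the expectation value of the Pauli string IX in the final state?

In the final state, IX has expectation 1.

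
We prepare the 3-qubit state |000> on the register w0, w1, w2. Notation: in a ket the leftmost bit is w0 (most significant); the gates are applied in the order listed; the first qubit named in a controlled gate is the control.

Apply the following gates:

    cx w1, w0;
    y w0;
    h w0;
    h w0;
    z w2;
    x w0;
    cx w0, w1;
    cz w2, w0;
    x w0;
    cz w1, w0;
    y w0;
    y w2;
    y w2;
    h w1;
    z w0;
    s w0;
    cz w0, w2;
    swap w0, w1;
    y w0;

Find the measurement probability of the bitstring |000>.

A full measurement returns |000> with probability 1/2.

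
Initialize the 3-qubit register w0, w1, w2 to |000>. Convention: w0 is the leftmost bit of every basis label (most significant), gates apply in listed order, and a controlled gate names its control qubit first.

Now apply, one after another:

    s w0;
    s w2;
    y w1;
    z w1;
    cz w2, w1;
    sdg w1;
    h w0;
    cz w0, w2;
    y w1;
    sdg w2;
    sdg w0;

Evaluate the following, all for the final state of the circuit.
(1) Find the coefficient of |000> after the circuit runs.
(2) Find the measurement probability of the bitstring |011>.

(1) The final state's coefficient on |000> equals sqrt(2)*I/2.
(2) A full measurement returns |011> with probability 0.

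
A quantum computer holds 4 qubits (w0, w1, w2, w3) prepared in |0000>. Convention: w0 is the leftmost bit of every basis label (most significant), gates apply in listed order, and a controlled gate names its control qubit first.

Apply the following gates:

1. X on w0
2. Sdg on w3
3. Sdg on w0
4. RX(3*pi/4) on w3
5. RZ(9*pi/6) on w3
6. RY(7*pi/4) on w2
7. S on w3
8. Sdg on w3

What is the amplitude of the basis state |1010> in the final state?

|1010> carries amplitude (2 - sqrt(2))*exp(3*I*pi/4)/4 in the final state. Key observation: gates 7-8 undo each other exactly, leaving only the rest of the circuit to track.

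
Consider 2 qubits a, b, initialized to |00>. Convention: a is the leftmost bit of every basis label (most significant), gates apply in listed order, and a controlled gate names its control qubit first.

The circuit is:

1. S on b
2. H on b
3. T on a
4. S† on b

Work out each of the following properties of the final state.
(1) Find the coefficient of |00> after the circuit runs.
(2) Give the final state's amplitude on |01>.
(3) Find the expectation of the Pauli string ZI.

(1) |00> carries amplitude sqrt(2)/2 in the final state.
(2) The final state's coefficient on |01> equals -sqrt(2)*I/2.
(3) In the final state, ZI has expectation 1.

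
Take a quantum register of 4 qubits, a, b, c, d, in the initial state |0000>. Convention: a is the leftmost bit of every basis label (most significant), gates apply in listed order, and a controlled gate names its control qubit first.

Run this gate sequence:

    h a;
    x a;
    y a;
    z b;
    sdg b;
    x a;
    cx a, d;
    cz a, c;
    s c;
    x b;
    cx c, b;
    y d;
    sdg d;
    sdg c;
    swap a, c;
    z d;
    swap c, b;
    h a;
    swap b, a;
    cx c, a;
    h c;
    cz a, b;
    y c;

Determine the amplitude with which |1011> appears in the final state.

The final state's coefficient on |1011> equals sqrt(2)/4.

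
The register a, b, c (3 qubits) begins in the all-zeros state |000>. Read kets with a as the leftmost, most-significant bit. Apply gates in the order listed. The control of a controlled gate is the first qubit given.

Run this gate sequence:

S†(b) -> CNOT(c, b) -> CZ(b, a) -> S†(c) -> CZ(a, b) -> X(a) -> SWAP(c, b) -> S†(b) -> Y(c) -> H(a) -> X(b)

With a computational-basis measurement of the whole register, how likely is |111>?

A full measurement returns |111> with probability 1/2.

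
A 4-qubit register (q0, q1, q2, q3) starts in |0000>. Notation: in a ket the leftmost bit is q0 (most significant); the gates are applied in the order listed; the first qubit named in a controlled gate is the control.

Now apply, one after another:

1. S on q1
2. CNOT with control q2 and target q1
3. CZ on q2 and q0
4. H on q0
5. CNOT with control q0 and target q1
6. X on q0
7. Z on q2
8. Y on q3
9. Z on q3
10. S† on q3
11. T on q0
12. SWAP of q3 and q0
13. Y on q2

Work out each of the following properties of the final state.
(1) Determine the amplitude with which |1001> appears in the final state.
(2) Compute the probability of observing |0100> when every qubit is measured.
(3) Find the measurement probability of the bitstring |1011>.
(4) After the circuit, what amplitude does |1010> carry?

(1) The amplitude on |1001> is 0.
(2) The probability of measuring |0100> is 0.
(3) A full measurement returns |1011> with probability 1/2.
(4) The amplitude on |1010> is 0.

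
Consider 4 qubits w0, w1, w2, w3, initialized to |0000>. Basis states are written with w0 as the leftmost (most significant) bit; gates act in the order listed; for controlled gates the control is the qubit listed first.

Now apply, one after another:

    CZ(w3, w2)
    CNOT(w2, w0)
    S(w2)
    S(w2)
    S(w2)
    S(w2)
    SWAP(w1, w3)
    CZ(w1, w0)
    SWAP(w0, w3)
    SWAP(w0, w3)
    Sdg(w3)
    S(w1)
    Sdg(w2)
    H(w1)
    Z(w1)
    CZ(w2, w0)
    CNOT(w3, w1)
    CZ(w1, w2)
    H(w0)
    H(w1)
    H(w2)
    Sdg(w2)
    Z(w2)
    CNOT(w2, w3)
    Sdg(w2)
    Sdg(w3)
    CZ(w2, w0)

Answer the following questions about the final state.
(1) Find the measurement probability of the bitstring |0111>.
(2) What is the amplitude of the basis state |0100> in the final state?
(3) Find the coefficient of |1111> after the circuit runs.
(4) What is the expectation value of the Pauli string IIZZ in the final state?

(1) A full measurement returns |0111> with probability 1/4. Key observation: steps 3-6 multiply out to the identity, so the circuit reduces to the remaining gates.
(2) The final state's coefficient on |0100> equals 1/2.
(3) |1111> carries amplitude I/2 in the final state.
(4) The expectation value of IIZZ is 1.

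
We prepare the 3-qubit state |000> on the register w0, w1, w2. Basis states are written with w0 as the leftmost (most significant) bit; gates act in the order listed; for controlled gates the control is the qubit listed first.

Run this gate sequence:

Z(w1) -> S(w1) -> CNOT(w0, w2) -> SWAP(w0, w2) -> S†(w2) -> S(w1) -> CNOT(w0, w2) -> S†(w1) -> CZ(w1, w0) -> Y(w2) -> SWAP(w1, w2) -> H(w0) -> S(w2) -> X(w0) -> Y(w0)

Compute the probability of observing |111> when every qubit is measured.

The probability of measuring |111> is 0.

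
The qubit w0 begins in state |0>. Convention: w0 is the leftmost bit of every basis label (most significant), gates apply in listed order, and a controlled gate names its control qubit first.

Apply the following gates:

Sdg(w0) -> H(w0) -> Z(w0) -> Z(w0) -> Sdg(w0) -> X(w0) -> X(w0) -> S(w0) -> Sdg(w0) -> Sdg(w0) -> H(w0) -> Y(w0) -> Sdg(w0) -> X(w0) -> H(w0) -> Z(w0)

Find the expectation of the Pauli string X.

In the final state, X has expectation 1. Key observation: steps 5-8 multiply out to the identity, so the circuit reduces to the remaining gates.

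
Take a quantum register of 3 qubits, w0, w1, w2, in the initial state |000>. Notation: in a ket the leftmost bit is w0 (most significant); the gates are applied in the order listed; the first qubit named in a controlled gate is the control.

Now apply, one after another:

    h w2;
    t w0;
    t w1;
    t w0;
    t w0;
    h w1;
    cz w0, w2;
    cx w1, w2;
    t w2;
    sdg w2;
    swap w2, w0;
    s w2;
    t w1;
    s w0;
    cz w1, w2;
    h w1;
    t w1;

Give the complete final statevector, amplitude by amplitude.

The final amplitudes are sqrt(2)*(1 + exp(I*pi/4))/4 on |000>, 0 on |001>, sqrt(2)*(-I + exp(I*pi/4))/4 on |010>, 0 on |011>, sqrt(2)*(exp(I*pi/4) + I)/4 on |100>, 0 on |101>, sqrt(2)*(-exp(3*I*pi/4) + I)/4 on |110>, 0 on |111>.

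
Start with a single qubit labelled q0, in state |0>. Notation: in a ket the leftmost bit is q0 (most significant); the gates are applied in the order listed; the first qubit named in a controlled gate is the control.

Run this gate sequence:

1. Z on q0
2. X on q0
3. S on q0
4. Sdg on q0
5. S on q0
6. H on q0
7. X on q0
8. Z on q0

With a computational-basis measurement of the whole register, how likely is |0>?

The probability of measuring |0> is 1/2.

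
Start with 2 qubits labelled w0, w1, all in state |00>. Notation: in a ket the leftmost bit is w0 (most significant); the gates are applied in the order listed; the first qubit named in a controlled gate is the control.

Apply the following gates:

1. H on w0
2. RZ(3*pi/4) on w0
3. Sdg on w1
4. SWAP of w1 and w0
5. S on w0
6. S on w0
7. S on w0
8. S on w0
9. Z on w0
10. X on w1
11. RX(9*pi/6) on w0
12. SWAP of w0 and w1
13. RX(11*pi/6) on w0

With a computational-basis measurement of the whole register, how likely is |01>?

A full measurement returns |01> with probability sqrt(2)/16 + 1/4. Key observation: the block from step 5 through step 8 cancels to the identity and can be dropped.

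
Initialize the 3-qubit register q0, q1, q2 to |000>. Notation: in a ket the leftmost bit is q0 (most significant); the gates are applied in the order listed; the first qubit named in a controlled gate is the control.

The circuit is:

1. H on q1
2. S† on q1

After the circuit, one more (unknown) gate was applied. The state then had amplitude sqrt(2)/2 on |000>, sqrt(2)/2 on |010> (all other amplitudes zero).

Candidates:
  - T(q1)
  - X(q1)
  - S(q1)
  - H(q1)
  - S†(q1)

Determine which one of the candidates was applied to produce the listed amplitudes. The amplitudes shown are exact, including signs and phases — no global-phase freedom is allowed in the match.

The unique candidate consistent with the amplitudes is S(q1).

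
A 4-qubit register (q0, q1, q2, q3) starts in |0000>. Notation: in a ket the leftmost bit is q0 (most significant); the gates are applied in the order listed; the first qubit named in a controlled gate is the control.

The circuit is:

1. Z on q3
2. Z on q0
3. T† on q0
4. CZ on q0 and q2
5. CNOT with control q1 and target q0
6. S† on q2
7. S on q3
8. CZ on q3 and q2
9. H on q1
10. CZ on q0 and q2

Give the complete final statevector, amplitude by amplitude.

The final amplitudes are sqrt(2)/2 on |0000>, sqrt(2)/2 on |0100>, and 0 on every other basis state.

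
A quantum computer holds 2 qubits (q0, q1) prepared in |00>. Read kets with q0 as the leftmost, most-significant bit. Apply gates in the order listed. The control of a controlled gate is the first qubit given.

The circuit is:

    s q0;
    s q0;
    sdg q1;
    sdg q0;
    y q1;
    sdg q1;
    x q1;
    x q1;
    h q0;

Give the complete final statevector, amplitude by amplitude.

After the circuit, the state carries amplitude 0 on |00>, sqrt(2)/2 on |01>, 0 on |10>, sqrt(2)/2 on |11>.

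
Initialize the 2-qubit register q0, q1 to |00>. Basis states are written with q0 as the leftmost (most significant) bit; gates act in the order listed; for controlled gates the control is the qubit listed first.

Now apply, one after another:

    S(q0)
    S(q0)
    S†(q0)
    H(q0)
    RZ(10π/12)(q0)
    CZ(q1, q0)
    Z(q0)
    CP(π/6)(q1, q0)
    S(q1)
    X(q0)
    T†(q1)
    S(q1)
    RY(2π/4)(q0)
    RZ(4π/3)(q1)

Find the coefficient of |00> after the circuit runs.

The final state's coefficient on |00> equals -exp(11*I*pi/12)/2 + exp(3*I*pi/4)/2. Key observation: the block from step 2 through step 3 cancels to the identity and can be dropped.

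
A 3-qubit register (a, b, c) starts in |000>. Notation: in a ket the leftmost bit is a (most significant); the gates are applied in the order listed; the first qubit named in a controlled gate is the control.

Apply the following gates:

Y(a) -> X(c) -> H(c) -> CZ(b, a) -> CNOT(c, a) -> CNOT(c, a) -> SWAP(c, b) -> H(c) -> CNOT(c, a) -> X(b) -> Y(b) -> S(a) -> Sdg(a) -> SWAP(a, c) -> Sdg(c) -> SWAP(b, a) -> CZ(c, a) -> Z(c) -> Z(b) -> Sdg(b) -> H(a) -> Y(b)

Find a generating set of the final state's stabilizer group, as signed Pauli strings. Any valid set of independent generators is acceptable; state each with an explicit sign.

One valid set of independent stabilizer generators is -XXX, +ZIZ, +IZZ (any independent generating set of the same group is equally correct).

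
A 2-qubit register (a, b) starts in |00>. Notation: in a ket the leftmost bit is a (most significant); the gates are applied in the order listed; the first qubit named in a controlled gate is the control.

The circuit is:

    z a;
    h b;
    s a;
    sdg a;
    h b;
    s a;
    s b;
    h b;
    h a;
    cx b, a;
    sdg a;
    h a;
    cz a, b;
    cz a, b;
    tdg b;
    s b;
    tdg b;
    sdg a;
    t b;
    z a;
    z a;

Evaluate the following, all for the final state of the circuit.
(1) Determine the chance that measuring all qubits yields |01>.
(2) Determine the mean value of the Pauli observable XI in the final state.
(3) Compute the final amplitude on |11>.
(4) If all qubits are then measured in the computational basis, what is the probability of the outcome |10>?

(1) The probability of measuring |01> is 1/4. Key observation: gates 13-14 undo each other exactly, leaving only the rest of the circuit to track.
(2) The observable XI averages to 1.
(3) The final state's coefficient on |11> equals 1/2.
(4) The probability of measuring |10> is 1/4.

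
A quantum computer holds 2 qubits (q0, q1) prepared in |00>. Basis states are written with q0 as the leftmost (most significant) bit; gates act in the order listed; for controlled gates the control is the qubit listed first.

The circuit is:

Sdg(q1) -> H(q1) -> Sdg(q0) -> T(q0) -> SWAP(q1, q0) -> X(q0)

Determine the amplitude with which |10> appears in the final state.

|10> carries amplitude sqrt(2)/2 in the final state.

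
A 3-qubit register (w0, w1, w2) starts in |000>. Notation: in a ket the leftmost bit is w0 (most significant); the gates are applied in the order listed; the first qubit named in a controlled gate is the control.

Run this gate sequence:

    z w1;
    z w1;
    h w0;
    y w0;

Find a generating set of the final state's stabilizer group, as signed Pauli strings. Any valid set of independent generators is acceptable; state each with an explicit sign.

The stabilizer group can be generated by -XII, +IZI, +IIZ, among other valid generating sets.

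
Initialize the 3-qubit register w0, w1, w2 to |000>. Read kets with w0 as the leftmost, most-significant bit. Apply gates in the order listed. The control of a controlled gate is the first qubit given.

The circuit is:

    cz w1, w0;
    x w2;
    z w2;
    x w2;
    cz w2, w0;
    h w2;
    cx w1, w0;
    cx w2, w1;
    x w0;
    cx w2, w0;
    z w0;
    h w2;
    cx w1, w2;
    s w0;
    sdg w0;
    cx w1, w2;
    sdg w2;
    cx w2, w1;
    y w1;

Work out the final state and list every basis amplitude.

After the circuit, the state carries amplitude I/2 on |000>, 0 on |001>, 0 on |010>, 1/2 on |011>, 0 on |100>, -1/2 on |101>, I/2 on |110>, 0 on |111>.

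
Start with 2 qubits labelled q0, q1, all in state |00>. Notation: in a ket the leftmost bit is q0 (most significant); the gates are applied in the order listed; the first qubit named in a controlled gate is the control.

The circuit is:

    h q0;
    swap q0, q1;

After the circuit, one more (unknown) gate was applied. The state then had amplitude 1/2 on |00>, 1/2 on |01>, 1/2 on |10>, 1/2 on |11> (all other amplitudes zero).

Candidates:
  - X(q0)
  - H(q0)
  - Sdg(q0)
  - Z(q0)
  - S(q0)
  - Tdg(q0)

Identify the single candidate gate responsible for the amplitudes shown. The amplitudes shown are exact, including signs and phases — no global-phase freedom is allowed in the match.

It was H(q0) that produced the state shown.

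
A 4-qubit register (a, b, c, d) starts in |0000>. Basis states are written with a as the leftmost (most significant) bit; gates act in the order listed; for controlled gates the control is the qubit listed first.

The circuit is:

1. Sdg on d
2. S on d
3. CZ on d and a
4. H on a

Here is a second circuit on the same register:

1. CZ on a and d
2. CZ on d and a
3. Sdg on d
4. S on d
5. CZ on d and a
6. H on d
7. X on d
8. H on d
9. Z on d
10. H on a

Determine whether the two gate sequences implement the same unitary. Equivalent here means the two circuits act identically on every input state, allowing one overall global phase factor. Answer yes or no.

Yes, they are equivalent — the unitaries differ by at most a global phase.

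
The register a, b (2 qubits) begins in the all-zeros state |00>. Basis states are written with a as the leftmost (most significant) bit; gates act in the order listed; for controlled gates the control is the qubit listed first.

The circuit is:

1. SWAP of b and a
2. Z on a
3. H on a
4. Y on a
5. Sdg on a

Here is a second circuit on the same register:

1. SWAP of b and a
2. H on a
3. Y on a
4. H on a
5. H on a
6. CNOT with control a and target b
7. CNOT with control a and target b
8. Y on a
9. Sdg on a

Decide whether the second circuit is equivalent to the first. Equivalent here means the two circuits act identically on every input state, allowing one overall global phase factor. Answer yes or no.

No — the two circuits implement different unitaries, even allowing a global phase.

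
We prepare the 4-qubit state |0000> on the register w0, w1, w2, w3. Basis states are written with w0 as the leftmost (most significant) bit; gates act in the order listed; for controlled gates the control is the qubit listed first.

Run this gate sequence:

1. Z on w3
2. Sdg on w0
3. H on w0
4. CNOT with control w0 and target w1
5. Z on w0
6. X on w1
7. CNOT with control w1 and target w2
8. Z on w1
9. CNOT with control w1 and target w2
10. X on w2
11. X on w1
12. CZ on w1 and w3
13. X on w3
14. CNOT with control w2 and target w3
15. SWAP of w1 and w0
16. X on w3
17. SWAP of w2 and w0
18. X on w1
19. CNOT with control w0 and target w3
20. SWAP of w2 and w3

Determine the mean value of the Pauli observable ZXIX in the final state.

The expectation value of ZXIX is -1.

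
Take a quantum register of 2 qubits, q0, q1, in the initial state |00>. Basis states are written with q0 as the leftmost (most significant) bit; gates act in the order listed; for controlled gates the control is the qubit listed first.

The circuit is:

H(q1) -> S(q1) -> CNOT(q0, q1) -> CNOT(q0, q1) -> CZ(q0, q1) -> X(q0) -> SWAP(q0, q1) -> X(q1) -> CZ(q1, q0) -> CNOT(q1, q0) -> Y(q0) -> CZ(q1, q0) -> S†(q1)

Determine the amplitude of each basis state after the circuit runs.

After the circuit, the state carries amplitude sqrt(2)/2 on |00>, 0 on |01>, sqrt(2)*I/2 on |10>, 0 on |11>.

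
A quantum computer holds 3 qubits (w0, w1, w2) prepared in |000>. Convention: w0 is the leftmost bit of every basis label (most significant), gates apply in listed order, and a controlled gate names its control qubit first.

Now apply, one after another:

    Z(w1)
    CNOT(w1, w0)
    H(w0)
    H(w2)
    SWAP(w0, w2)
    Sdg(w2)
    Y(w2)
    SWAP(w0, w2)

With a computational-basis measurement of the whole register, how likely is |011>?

A full measurement returns |011> with probability 0.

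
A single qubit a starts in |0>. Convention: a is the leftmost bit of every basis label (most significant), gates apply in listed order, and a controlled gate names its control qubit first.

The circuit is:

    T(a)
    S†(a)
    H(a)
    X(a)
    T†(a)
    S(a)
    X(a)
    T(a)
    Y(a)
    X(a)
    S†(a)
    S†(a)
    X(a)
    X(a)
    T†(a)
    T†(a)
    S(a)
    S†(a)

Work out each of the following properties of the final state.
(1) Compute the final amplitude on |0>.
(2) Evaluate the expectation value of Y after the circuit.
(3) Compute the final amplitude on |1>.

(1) |0> carries amplitude sqrt(2)*exp(3*I*pi/4)/2 in the final state.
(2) The expectation value of Y is -1.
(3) The amplitude on |1> is sqrt(2)*exp(I*pi/4)/2.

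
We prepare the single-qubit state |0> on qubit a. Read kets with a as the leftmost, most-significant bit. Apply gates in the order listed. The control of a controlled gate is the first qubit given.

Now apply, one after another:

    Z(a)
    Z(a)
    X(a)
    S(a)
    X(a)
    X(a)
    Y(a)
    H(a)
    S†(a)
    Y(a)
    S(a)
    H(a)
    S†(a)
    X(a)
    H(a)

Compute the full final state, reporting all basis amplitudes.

The final amplitudes are -sqrt(2)/2 on |0>, sqrt(2)/2 on |1>.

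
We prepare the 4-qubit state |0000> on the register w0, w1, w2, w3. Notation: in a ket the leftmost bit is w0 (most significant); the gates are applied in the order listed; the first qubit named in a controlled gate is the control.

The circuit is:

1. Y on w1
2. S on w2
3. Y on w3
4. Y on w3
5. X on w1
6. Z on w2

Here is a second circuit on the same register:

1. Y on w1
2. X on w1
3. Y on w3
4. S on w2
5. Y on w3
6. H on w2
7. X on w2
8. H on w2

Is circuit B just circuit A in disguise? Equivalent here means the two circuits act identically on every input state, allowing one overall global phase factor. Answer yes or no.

Yes: on every input state the two circuits agree up to one overall phase factor.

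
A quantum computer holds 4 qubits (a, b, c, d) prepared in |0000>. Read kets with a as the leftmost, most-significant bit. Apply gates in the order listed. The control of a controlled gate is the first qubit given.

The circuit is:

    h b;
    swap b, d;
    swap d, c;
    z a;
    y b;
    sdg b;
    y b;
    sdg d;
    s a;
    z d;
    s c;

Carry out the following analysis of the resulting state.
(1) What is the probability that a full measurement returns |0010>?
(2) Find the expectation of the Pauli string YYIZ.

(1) The probability of measuring |0010> is 1/2.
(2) In the final state, YYIZ has expectation 0.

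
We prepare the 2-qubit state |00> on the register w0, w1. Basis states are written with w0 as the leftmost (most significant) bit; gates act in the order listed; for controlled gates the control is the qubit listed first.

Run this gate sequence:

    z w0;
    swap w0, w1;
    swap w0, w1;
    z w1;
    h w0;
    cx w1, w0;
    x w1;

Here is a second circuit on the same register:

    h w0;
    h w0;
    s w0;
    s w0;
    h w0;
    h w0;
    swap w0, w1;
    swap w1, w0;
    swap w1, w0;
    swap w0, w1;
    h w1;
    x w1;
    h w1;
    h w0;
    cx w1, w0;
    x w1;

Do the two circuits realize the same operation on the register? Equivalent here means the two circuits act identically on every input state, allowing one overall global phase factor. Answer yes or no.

Yes: on every input state the two circuits agree up to one overall phase factor.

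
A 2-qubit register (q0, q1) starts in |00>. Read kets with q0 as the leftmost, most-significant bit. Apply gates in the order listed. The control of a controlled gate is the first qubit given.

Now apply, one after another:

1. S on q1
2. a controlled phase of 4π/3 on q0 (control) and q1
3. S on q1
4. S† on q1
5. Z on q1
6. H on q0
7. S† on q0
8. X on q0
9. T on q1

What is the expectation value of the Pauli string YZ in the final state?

The observable YZ averages to 1. Key observation: the block from step 3 through step 4 cancels to the identity and can be dropped.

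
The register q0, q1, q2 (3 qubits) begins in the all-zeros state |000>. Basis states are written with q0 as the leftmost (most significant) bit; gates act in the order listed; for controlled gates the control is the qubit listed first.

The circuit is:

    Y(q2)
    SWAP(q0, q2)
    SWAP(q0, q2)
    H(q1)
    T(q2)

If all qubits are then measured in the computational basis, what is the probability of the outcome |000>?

The probability of measuring |000> is 0. Key observation: gates 2-3 undo each other exactly, leaving only the rest of the circuit to track.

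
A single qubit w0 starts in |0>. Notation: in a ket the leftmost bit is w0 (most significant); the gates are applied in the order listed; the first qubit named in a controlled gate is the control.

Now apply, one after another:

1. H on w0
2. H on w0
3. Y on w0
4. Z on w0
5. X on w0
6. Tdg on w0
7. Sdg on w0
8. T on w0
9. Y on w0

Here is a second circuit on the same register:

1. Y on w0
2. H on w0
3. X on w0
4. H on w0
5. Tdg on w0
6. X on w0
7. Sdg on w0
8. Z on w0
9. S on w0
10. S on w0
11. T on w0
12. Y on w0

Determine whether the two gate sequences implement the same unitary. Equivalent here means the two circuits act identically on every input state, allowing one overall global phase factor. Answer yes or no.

No: there is an input state on which the two circuits produce genuinely different outputs (not merely differing by a phase).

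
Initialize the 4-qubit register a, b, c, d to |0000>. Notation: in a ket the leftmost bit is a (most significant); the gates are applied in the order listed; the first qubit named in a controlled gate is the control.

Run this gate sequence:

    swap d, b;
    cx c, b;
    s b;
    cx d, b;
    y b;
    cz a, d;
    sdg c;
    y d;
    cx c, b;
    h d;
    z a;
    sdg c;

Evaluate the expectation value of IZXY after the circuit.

The observable IZXY averages to 0.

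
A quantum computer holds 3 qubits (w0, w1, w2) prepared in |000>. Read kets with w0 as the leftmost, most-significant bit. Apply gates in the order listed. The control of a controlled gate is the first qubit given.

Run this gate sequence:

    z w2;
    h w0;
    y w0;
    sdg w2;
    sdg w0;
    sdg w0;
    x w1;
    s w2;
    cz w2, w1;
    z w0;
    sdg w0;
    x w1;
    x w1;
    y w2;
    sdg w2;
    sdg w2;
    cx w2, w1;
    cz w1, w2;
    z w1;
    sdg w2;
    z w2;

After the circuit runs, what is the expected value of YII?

The observable YII averages to 1.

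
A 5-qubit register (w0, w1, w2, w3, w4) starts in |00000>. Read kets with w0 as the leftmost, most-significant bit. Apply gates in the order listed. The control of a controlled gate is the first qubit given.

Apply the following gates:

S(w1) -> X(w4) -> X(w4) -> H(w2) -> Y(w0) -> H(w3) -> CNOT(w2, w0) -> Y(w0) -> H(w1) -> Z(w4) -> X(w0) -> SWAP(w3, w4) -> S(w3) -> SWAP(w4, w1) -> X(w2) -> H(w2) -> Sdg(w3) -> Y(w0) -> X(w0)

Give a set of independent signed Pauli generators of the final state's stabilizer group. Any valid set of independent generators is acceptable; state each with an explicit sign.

One valid set of independent stabilizer generators is +XIZII, +IXIII, +ZIXII, +IIIIX, +IIIZI (any independent generating set of the same group is equally correct).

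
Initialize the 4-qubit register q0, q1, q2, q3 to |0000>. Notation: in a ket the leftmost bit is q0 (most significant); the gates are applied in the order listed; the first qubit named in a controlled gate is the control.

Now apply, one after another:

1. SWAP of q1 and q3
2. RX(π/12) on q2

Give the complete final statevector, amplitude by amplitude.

After the circuit, the state carries amplitude sqrt(2 - sqrt(2))/4 + sqrt(3*sqrt(2) + 6)/4 on |0000>, -I*sqrt(sqrt(2) + 2)/4 + I*sqrt(6 - 3*sqrt(2))/4 on |0010>, and 0 on every other basis state.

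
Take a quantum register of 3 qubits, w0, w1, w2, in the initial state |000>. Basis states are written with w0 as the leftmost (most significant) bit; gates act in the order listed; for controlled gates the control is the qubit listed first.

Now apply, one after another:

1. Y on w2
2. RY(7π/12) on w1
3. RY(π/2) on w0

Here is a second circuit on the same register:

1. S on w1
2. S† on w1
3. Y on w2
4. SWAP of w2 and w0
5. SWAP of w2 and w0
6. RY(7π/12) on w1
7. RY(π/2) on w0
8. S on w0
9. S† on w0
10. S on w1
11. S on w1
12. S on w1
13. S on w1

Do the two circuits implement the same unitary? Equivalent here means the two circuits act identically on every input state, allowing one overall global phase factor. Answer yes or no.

Yes: on every input state the two circuits agree up to one overall phase factor.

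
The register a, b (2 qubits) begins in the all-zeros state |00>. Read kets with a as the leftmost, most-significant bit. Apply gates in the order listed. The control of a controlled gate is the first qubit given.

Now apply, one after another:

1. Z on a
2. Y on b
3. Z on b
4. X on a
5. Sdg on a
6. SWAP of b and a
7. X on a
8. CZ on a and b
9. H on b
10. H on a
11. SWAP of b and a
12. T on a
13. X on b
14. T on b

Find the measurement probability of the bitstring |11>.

The probability of measuring |11> is 1/4.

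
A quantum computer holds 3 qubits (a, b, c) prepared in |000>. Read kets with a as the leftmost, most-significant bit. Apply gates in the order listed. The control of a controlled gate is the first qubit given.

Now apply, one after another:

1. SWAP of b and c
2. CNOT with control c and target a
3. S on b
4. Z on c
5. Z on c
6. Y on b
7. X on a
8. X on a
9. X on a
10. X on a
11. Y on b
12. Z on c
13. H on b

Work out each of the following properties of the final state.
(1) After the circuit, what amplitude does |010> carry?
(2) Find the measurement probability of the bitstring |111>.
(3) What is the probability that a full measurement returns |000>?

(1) The final state's coefficient on |010> equals sqrt(2)/2.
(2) Outcome |111> occurs with probability 0.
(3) Outcome |000> occurs with probability 1/2.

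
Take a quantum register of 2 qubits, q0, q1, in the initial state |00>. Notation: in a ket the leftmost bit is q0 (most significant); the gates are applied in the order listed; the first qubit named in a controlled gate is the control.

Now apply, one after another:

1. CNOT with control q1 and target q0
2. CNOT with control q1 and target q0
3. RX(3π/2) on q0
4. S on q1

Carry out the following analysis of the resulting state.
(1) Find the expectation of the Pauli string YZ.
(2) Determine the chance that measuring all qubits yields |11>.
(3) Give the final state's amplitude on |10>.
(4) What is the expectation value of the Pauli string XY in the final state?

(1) The expectation value of YZ is 1. Key observation: gates 1-2 undo each other exactly, leaving only the rest of the circuit to track.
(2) The probability of measuring |11> is 0.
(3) The final state's coefficient on |10> equals -sqrt(2)*I/2.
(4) The observable XY averages to 0.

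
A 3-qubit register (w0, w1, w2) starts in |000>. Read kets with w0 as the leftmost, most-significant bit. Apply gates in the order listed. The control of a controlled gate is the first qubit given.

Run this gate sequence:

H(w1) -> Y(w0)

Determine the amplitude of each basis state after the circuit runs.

The resulting statevector has amplitude sqrt(2)*I/2 on |100>, sqrt(2)*I/2 on |110>, and 0 on every other basis state.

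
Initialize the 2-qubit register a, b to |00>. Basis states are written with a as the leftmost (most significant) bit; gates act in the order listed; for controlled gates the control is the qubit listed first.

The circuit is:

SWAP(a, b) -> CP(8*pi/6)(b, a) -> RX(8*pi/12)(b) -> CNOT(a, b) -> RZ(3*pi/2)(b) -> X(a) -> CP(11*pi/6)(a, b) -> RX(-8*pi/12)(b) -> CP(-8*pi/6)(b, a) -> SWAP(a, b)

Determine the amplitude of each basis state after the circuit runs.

The resulting statevector has amplitude 0 on |00>, -exp(I*pi/4)/4 + 3*exp(7*I*pi/12)/4 on |01>, 0 on |10>, sqrt(3)*(1 + exp(-I*pi/3))*exp(3*I*pi/4)/4 on |11>.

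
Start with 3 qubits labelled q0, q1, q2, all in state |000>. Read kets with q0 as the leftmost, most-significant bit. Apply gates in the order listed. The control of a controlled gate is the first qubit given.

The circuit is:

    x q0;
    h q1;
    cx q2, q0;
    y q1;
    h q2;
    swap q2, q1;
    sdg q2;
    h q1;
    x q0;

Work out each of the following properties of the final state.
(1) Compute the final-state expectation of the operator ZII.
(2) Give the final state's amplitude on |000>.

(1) The observable ZII averages to 1.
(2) The amplitude on |000> is -sqrt(2)*I/2.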